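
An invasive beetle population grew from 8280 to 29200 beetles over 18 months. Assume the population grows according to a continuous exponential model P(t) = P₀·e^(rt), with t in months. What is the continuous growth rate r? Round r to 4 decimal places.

r ≈ 0.0700 per month

29200 = 8280 · e^(r·18)
e^(18r) = 29200/8280 = 3.52657
r = ln(3.52657) / 18 = 1.26033 / 18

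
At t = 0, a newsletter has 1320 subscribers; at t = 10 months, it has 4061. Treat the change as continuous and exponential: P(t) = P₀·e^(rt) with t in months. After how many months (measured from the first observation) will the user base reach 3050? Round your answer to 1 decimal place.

t ≈ 7.5 months

r = ln(4061/1320) / 10 ≈ 0.11238 per month
t = ln(3050/1320) / r = 0.83751 / 0.11238 ≈ 7.452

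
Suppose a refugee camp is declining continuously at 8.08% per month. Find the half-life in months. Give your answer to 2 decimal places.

half-life ≈ 8.58 months

half-life = ln(2) / |r| = 0.69315 / 0.0808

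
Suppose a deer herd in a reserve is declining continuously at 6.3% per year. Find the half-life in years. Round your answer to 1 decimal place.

half-life = ln(2) / |r| = 0.69315 / 0.063

half-life ≈ 11.0 years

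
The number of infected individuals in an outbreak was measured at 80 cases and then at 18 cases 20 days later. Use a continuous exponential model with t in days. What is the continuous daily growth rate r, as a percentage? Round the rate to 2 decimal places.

18 = 80 · e^(r·20)
e^(20r) = 18/80 = 0.225
r = ln(0.225) / 20 = -1.49165 / 20

r ≈ -7.46% per day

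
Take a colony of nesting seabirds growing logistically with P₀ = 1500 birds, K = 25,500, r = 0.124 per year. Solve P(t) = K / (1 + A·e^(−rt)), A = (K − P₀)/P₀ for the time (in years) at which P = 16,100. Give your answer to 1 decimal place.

A = (25500 − 1500)/1500 = 16
16100 = 25500/(1 + 16·e^(−0.124t)) → 1 + 16·e^(−0.124t) = 1.58385
e^(−0.124t) = 0.036491 → t = ln(27.40426)/0.124 = 3.3107/0.124

t ≈ 26.7 years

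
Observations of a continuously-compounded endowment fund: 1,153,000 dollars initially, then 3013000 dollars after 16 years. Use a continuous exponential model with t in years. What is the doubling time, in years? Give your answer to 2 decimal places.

r = ln(3013000/1153000) / 16 = ln(2.61318) / 16 ≈ 0.060036 per year
doubling time = ln 2 / |r| = 0.69315 / 0.060036

doubling time ≈ 11.55 years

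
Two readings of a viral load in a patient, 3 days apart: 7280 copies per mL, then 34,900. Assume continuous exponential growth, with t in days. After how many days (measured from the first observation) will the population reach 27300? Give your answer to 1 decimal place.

r = ln(34900/7280) / 3 ≈ 0.522452 per day
t = ln(27300/7280) / r = 1.32176 / 0.522452 ≈ 2.53

t ≈ 2.5 days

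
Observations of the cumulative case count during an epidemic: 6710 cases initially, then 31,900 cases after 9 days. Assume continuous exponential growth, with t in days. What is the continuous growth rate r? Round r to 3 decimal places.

r ≈ 0.173 per day

31900 = 6710 · e^(r·9)
e^(9r) = 31900/6710 = 4.7541
r = ln(4.7541) / 9 = 1.55901 / 9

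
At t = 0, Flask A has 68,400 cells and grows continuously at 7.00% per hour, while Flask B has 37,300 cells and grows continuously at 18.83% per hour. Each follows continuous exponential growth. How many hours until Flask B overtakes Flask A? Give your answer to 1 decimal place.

t ≈ 5.1 hours

68400·e^(0.07t) = 37300·e^(0.1883t)
68400/37300 = e^((0.1883 − 0.07)t) → ln(1.83378) = 0.1183·t
t = 0.60638 / 0.1183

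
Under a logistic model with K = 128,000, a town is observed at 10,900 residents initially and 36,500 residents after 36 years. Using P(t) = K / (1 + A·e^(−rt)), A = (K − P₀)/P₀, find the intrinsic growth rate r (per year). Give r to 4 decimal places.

r ≈ 0.0404 per year

A = (128000 − 10900)/10900 = 10.74312
36500 = 128000/(1 + 10.74312·e^(−r·36)) → e^(−36r) = (3.50685 − 1)/10.74312 = 0.233345
r = −ln(0.233345)/36 = 1.45524/36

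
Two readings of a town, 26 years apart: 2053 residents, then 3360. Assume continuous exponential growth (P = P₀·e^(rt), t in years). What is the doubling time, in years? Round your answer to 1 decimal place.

doubling time ≈ 36.6 years

r = ln(3360/2053) / 26 = ln(1.63663) / 26 ≈ 0.018948 per year
doubling time = ln 2 / |r| = 0.69315 / 0.018948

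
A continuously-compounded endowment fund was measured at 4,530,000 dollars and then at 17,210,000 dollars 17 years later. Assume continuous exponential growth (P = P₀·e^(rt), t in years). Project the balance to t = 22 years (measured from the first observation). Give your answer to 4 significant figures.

r = ln(17210000/4530000) / 17 ≈ 0.078516 per year
P(22) = 4530000 · e^(0.078516·22) = 4530000 · 5.62571 ≈ 25484479.79

≈ 25,480,000 dollars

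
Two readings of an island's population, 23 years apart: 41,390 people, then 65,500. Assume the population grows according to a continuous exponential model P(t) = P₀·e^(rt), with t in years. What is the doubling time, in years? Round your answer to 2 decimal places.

r = ln(65500/41390) / 23 = ln(1.58251) / 23 ≈ 0.019957 per year
doubling time = ln 2 / |r| = 0.69315 / 0.019957

doubling time ≈ 34.73 years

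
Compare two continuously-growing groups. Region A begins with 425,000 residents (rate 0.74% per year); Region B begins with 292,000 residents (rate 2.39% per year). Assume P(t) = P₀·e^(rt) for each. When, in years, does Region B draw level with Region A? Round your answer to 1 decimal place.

t ≈ 22.7 years

425000·e^(0.0074t) = 292000·e^(0.0239t)
425000/292000 = e^((0.0239 − 0.0074)t) → ln(1.45548) = 0.0165·t
t = 0.37534 / 0.0165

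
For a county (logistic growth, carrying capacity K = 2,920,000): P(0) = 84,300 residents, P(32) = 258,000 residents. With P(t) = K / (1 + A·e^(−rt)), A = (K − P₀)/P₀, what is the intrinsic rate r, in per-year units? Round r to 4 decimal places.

A = (2920000 − 84300)/84300 = 33.6382
258000 = 2920000/(1 + 33.6382·e^(−r·32)) → e^(−32r) = (11.31783 − 1)/33.6382 = 0.30673
r = −ln(0.30673)/32 = 1.18179/32

r ≈ 0.0369 per year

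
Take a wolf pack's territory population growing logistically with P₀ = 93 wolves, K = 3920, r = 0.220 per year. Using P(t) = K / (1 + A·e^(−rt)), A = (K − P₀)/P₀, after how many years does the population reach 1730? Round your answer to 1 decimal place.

A = (3920 − 93)/93 = 41.15054
1730 = 3920/(1 + 41.15054·e^(−0.22t)) → 1 + 41.15054·e^(−0.22t) = 2.2659
e^(−0.22t) = 0.030763 → t = ln(32.50705)/0.22 = 3.48146/0.22

t ≈ 15.8 years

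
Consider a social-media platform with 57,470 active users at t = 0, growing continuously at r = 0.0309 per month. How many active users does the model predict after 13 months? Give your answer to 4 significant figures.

P(13) = 57470 · e^(0.0309·13) = 57470 · e^(0.4017)
= 57470 · 1.49436 ≈ 85881.04

≈ 85,880 active users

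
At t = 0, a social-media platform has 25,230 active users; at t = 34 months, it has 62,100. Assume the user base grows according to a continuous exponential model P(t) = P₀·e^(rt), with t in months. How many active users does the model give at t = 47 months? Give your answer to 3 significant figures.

≈ 87,600 active users

r = ln(62100/25230) / 34 ≈ 0.026492 per month
P(47) = 25230 · e^(0.026492·47) = 25230 · 3.47329 ≈ 87631.1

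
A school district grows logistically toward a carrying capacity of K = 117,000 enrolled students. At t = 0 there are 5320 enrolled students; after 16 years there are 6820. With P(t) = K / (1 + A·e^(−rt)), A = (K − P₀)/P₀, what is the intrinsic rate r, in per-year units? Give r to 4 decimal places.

r ≈ 0.0164 per year

A = (117000 − 5320)/5320 = 20.99248
6820 = 117000/(1 + 20.99248·e^(−r·16)) → e^(−16r) = (17.15543 − 1)/20.99248 = 0.769582
r = −ln(0.769582)/16 = 0.26191/16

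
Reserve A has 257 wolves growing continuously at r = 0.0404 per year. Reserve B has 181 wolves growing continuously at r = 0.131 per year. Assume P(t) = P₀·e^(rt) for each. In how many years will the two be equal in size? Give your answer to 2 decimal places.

257·e^(0.0404t) = 181·e^(0.131t)
257/181 = e^((0.131 − 0.0404)t) → ln(1.41989) = 0.0906·t
t = 0.35058 / 0.0906

t ≈ 3.87 years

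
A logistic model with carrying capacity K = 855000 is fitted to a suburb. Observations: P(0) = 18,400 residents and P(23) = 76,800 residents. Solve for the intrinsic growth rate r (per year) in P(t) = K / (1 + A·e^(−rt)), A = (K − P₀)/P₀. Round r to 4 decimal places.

r ≈ 0.0653 per year

A = (855000 − 18400)/18400 = 45.46739
76800 = 855000/(1 + 45.46739·e^(−r·23)) → e^(−23r) = (11.13281 − 1)/45.46739 = 0.222859
r = −ln(0.222859)/23 = 1.50122/23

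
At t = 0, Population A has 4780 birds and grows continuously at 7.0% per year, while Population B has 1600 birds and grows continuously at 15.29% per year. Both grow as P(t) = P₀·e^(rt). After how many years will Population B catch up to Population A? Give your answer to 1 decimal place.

4780·e^(0.07t) = 1600·e^(0.1529t)
4780/1600 = e^((0.1529 − 0.07)t) → ln(2.9875) = 0.0829·t
t = 1.09444 / 0.0829

t ≈ 13.2 years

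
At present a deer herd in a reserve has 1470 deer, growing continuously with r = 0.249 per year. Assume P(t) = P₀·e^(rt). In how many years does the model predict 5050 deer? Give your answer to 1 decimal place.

5050 = 1470 · e^(0.249·t)
t = ln(5050/1470) / 0.249 = ln(3.43537) / 0.249 = 1.23413 / 0.249

t ≈ 5.0 years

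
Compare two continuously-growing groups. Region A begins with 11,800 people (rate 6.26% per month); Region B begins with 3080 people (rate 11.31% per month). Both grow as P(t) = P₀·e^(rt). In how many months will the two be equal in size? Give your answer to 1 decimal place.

t ≈ 26.6 months

11800·e^(0.0626t) = 3080·e^(0.1131t)
11800/3080 = e^((0.1131 − 0.0626)t) → ln(3.83117) = 0.0505·t
t = 1.34317 / 0.0505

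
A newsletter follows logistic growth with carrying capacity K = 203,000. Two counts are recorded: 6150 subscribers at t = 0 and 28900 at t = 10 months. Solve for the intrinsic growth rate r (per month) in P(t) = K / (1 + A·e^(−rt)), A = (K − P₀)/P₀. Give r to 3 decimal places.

r ≈ 0.167 per month

A = (203000 − 6150)/6150 = 32.00813
28900 = 203000/(1 + 32.00813·e^(−r·10)) → e^(−10r) = (7.02422 − 1)/32.00813 = 0.188209
r = −ln(0.188209)/10 = 1.6702/10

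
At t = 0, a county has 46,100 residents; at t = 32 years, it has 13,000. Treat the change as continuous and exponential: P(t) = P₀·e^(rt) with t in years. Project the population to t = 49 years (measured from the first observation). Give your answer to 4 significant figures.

r = ln(13000/46100) / 32 ≈ -0.039558 per year
P(49) = 46100 · e^(-0.039558·49) = 46100 · 0.14394 ≈ 6635.67

≈ 6,636 residents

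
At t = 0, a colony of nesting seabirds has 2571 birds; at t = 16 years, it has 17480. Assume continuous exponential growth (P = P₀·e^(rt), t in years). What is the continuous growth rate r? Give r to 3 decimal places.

17480 = 2571 · e^(r·16)
e^(16r) = 17480/2571 = 6.79891
r = ln(6.79891) / 16 = 1.91676 / 16

r ≈ 0.120 per year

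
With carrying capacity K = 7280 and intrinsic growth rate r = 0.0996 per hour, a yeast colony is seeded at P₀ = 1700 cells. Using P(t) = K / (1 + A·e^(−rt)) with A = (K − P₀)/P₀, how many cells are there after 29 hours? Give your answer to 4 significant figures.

≈ 6,155 cells

A = (7280 − 1700)/1700 = 3.28235
P(29) = 7280 / (1 + 3.28235·e^(−0.0996·29)) = 7280 / (1 + 3.28235·0.055665)
= 7280 / 1.18271 ≈ 6155.34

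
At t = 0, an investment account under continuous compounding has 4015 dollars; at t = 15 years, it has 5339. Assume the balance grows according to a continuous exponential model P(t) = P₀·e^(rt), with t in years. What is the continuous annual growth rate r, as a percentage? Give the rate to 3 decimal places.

5339 = 4015 · e^(r·15)
e^(15r) = 5339/4015 = 1.32976
r = ln(1.32976) / 15 = 0.285 / 15

r ≈ 1.900% per year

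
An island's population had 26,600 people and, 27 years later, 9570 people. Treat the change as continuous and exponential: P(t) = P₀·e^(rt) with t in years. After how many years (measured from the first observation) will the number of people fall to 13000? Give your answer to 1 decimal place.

r = ln(9570/26600) / 27 ≈ -0.037862 per year
t = ln(13000/26600) / r = -0.71596 / -0.037862 ≈ 18.91

t ≈ 18.9 years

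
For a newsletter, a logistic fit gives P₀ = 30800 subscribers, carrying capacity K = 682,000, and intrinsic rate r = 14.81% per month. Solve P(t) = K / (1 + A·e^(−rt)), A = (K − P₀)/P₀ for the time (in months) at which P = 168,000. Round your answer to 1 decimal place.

A = (682000 − 30800)/30800 = 21.14286
168000 = 682000/(1 + 21.14286·e^(−0.1481t)) → 1 + 21.14286·e^(−0.1481t) = 4.05952
e^(−0.1481t) = 0.144707 → t = ln(6.91051)/0.1481 = 1.93304/0.1481

t ≈ 13.1 months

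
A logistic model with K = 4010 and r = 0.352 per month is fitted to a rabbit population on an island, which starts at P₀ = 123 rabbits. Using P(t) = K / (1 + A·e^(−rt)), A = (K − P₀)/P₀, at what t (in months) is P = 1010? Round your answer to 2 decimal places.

t ≈ 6.72 months

A = (4010 − 123)/123 = 31.60163
1010 = 4010/(1 + 31.60163·e^(−0.352t)) → 1 + 31.60163·e^(−0.352t) = 3.9703
e^(−0.352t) = 0.093992 → t = ln(10.63921)/0.352 = 2.36455/0.352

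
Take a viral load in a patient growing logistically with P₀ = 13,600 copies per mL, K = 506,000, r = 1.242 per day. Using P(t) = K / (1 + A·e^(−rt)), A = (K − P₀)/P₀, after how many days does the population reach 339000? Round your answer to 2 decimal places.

t ≈ 3.46 days

A = (506000 − 13600)/13600 = 36.20588
339000 = 506000/(1 + 36.20588·e^(−1.242t)) → 1 + 36.20588·e^(−1.242t) = 1.49263
e^(−1.242t) = 0.013606 → t = ln(73.49577)/1.242 = 4.29723/1.242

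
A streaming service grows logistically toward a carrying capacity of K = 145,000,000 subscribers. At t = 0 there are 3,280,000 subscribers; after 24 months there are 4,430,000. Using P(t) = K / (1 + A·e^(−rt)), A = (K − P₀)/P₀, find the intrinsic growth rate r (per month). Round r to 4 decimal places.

A = (145000000 − 3280000)/3280000 = 43.20732
4430000 = 145000000/(1 + 43.20732·e^(−r·24)) → e^(−24r) = (32.73138 − 1)/43.20732 = 0.734398
r = −ln(0.734398)/24 = 0.3087/24

r ≈ 0.0129 per month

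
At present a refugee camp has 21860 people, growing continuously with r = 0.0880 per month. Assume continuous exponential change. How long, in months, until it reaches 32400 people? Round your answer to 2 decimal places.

t ≈ 4.47 months

32400 = 21860 · e^(0.088·t)
t = ln(32400/21860) / 0.088 = ln(1.48216) / 0.088 = 0.3935 / 0.088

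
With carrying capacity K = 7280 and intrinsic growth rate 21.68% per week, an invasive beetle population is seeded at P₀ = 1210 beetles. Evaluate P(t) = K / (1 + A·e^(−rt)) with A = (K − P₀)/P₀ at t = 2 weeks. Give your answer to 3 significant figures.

≈ 1,710 beetles

A = (7280 − 1210)/1210 = 5.01653
P(2) = 7280 / (1 + 5.01653·e^(−0.2168·2)) = 7280 / (1 + 5.01653·0.648171)
= 7280 / 4.25157 ≈ 1712.31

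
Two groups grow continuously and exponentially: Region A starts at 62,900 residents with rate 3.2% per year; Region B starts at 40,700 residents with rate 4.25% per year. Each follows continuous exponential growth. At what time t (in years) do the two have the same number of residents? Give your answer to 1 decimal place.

t ≈ 41.5 years

62900·e^(0.032t) = 40700·e^(0.0425t)
62900/40700 = e^((0.0425 − 0.032)t) → ln(1.54545) = 0.0105·t
t = 0.43532 / 0.0105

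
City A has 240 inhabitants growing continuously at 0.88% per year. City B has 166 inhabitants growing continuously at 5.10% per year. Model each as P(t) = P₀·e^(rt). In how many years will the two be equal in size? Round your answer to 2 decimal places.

t ≈ 8.74 years

240·e^(0.0088t) = 166·e^(0.051t)
240/166 = e^((0.051 − 0.0088)t) → ln(1.44578) = 0.0422·t
t = 0.36865 / 0.0422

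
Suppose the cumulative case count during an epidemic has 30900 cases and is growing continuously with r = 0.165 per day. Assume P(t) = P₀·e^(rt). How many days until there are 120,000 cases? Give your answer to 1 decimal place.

120000 = 30900 · e^(0.165·t)
t = ln(120000/30900) / 0.165 = ln(3.8835) / 0.165 = 1.35674 / 0.165

t ≈ 8.2 days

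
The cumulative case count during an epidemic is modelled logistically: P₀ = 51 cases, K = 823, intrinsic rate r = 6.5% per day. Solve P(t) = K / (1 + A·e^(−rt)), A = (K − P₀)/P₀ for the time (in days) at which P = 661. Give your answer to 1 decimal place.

A = (823 − 51)/51 = 15.13725
661 = 823/(1 + 15.13725·e^(−0.065t)) → 1 + 15.13725·e^(−0.065t) = 1.24508
e^(−0.065t) = 0.016191 → t = ln(61.76374)/0.065 = 4.12332/0.065

t ≈ 63.4 days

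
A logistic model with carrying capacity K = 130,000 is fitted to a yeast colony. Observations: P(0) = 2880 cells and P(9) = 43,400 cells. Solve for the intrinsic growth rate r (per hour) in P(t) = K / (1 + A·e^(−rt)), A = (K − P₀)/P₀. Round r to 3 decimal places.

r ≈ 0.344 per hour

A = (130000 − 2880)/2880 = 44.13889
43400 = 130000/(1 + 44.13889·e^(−r·9)) → e^(−9r) = (2.99539 − 1)/44.13889 = 0.045207
r = −ln(0.045207)/9 = 3.0965/9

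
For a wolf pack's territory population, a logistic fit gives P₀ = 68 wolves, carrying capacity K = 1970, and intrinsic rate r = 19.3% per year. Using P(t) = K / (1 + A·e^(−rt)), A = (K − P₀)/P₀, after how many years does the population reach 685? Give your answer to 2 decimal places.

t ≈ 14.00 years

A = (1970 − 68)/68 = 27.97059
685 = 1970/(1 + 27.97059·e^(−0.193t)) → 1 + 27.97059·e^(−0.193t) = 2.87591
e^(−0.193t) = 0.067067 → t = ln(14.91039)/0.193 = 2.70206/0.193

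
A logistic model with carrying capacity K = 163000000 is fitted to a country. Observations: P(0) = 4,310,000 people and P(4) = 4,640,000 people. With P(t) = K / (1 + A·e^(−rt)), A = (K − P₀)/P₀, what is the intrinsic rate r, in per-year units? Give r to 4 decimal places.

r ≈ 0.0190 per year

A = (163000000 − 4310000)/4310000 = 36.81903
4640000 = 163000000/(1 + 36.81903·e^(−r·4)) → e^(−4r) = (35.12931 − 1)/36.81903 = 0.926948
r = −ln(0.926948)/4 = 0.07586/4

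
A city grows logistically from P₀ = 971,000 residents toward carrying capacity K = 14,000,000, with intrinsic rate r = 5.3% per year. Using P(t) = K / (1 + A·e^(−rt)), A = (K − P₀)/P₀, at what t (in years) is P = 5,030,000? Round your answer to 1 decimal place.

A = (14000000 − 971000)/971000 = 13.41813
5030000 = 14000000/(1 + 13.41813·e^(−0.053t)) → 1 + 13.41813·e^(−0.053t) = 2.7833
e^(−0.053t) = 0.132902 → t = ln(7.52432)/0.053 = 2.01814/0.053

t ≈ 38.1 years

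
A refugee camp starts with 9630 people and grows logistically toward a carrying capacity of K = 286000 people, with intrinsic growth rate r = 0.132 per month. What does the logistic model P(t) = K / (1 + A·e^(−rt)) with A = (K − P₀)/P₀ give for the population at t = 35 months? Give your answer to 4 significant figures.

A = (286000 − 9630)/9630 = 28.69886
P(35) = 286000 / (1 + 28.69886·e^(−0.132·35)) = 286000 / (1 + 28.69886·0.009853)
= 286000 / 1.28276 ≈ 222956.06

≈ 223,000 people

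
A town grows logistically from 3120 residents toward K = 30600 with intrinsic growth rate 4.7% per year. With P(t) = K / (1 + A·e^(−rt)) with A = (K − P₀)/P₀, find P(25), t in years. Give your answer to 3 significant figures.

≈ 8,230 residents

A = (30600 − 3120)/3120 = 8.80769
P(25) = 30600 / (1 + 8.80769·e^(−0.047·25)) = 30600 / (1 + 8.80769·0.308819)
= 30600 / 3.71998 ≈ 8225.85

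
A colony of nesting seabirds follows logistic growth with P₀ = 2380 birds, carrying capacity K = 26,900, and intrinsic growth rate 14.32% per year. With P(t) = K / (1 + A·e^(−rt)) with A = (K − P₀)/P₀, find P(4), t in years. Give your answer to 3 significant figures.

≈ 3,950 birds

A = (26900 − 2380)/2380 = 10.30252
P(4) = 26900 / (1 + 10.30252·e^(−0.1432·4)) = 26900 / (1 + 10.30252·0.563944)
= 26900 / 6.81005 ≈ 3950.05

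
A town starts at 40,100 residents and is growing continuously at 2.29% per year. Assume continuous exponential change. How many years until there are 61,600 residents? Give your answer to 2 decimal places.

t ≈ 18.75 years

61600 = 40100 · e^(0.0229·t)
t = ln(61600/40100) / 0.0229 = ln(1.53616) / 0.0229 = 0.42929 / 0.0229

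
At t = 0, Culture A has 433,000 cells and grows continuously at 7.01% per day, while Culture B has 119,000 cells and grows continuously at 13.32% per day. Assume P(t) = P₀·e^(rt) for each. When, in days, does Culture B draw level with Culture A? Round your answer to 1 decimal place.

433000·e^(0.0701t) = 119000·e^(0.1332t)
433000/119000 = e^((0.1332 − 0.0701)t) → ln(3.63866) = 0.0631·t
t = 1.29161 / 0.0631

t ≈ 20.5 days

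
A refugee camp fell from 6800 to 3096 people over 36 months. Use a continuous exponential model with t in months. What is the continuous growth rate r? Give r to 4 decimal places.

3096 = 6800 · e^(r·36)
e^(36r) = 3096/6800 = 0.45529
r = ln(0.45529) / 36 = -0.78681 / 36

r ≈ -0.0219 per month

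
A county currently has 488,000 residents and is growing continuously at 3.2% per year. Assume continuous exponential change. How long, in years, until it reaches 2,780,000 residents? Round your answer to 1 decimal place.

t ≈ 54.4 years

2780000 = 488000 · e^(0.032·t)
t = ln(2780000/488000) / 0.032 = ln(5.69672) / 0.032 = 1.73989 / 0.032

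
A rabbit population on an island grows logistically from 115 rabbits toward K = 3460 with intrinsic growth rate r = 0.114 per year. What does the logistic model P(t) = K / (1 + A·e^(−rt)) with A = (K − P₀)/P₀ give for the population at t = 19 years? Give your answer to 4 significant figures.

A = (3460 − 115)/115 = 29.08696
P(19) = 3460 / (1 + 29.08696·e^(−0.114·19)) = 3460 / (1 + 29.08696·0.114635)
= 3460 / 4.33439 ≈ 798.27

≈ 798.3 rabbits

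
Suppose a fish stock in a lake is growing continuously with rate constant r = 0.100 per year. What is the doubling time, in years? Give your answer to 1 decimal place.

doubling time = ln(2) / |r| = 0.69315 / 0.1

doubling time ≈ 6.9 years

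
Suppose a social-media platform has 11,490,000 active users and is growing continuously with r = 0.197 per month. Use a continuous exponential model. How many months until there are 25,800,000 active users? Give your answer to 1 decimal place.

25800000 = 11490000 · e^(0.197·t)
t = ln(25800000/11490000) / 0.197 = ln(2.24543) / 0.197 = 0.8089 / 0.197

t ≈ 4.1 months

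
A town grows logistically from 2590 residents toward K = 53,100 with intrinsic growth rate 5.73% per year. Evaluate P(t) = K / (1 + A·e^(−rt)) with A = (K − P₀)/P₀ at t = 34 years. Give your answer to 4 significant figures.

≈ 14,050 residents

A = (53100 − 2590)/2590 = 19.50193
P(34) = 53100 / (1 + 19.50193·e^(−0.0573·34)) = 53100 / (1 + 19.50193·0.14253)
= 53100 / 3.77962 ≈ 14049.04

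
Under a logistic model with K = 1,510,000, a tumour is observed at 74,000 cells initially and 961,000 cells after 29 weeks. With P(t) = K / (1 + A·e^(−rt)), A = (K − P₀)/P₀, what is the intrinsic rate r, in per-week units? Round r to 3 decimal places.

r ≈ 0.122 per week

A = (1510000 − 74000)/74000 = 19.40541
961000 = 1510000/(1 + 19.40541·e^(−r·29)) → e^(−29r) = (1.57128 − 1)/19.40541 = 0.029439
r = −ln(0.029439)/29 = 3.52543/29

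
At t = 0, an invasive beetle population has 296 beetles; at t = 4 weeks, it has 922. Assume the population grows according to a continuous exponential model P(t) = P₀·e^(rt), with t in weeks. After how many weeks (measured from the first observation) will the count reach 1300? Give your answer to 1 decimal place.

r = ln(922/296) / 4 ≈ 0.284046 per week
t = ln(1300/296) / r = 1.47976 / 0.284046 ≈ 5.21

t ≈ 5.2 weeks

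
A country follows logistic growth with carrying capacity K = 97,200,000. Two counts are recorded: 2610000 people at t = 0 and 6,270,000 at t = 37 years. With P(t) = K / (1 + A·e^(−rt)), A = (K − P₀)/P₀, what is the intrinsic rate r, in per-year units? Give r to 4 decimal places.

A = (97200000 − 2610000)/2610000 = 36.24138
6270000 = 97200000/(1 + 36.24138·e^(−r·37)) → e^(−37r) = (15.50239 − 1)/36.24138 = 0.400161
r = −ln(0.400161)/37 = 0.91589/37

r ≈ 0.0248 per year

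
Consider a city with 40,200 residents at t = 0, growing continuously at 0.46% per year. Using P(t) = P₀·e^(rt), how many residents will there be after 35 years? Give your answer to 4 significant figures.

P(35) = 40200 · e^(0.0046·35) = 40200 · e^(0.161)
= 40200 · 1.17468 ≈ 47222.34

≈ 47,220 residents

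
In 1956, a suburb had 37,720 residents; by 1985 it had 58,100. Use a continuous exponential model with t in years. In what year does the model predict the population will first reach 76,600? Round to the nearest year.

r = ln(58100/37720) / 29 = 0.43198/29 ≈ 0.014896 per year
t = ln(76600/37720) / r = 0.70841/0.014896 ≈ 47.56 years after 1956

year 2004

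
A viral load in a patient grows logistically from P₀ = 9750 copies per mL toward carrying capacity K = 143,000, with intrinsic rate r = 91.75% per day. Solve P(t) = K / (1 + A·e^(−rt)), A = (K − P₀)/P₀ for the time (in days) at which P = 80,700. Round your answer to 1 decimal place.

t ≈ 3.1 days

A = (143000 − 9750)/9750 = 13.66667
80700 = 143000/(1 + 13.66667·e^(−0.9175t)) → 1 + 13.66667·e^(−0.9175t) = 1.772
e^(−0.9175t) = 0.056487 → t = ln(17.70305)/0.9175 = 2.87374/0.9175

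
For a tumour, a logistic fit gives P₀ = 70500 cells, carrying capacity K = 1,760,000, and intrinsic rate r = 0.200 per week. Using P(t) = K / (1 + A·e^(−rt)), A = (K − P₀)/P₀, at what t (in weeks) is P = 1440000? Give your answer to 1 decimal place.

t ≈ 23.4 weeks

A = (1760000 − 70500)/70500 = 23.96454
1440000 = 1760000/(1 + 23.96454·e^(−0.2t)) → 1 + 23.96454·e^(−0.2t) = 1.22222
e^(−0.2t) = 0.009273 → t = ln(107.84043)/0.2 = 4.68065/0.2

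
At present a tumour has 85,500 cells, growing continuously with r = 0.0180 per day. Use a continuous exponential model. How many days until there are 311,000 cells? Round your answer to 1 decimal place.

311000 = 85500 · e^(0.018·t)
t = ln(311000/85500) / 0.018 = ln(3.63743) / 0.018 = 1.29128 / 0.018

t ≈ 71.7 days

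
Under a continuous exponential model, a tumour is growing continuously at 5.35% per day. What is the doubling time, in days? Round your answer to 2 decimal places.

doubling time = ln(2) / |r| = 0.69315 / 0.0535

doubling time ≈ 12.96 days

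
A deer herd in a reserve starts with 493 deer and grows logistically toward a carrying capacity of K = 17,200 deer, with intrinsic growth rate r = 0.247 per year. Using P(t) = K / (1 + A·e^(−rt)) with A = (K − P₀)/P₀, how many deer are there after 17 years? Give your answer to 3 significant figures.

≈ 11,400 deer

A = (17200 − 493)/493 = 33.88844
P(17) = 17200 / (1 + 33.88844·e^(−0.247·17)) = 17200 / (1 + 33.88844·0.015011)
= 17200 / 1.50869 ≈ 11400.66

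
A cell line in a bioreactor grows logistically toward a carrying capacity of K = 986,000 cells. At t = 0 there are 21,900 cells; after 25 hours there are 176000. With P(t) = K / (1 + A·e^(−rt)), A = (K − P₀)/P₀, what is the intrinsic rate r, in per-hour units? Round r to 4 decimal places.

r ≈ 0.0903 per hour

A = (986000 − 21900)/21900 = 44.02283
176000 = 986000/(1 + 44.02283·e^(−r·25)) → e^(−25r) = (5.60227 − 1)/44.02283 = 0.104543
r = −ln(0.104543)/25 = 2.25816/25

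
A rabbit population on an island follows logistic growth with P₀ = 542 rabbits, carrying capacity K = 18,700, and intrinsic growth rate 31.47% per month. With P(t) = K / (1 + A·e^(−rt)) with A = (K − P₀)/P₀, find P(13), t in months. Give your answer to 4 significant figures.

A = (18700 − 542)/542 = 33.50185
P(13) = 18700 / (1 + 33.50185·e^(−0.3147·13)) = 18700 / (1 + 33.50185·0.016721)
= 18700 / 1.56018 ≈ 11985.81

≈ 11,990 rabbits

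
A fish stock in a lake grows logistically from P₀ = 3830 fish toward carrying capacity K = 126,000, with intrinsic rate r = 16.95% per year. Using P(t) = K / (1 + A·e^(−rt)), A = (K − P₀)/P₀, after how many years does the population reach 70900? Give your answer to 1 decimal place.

A = (126000 − 3830)/3830 = 31.89817
70900 = 126000/(1 + 31.89817·e^(−0.1695t)) → 1 + 31.89817·e^(−0.1695t) = 1.77715
e^(−0.1695t) = 0.024363 → t = ln(41.04502)/0.1695 = 3.71467/0.1695

t ≈ 21.9 years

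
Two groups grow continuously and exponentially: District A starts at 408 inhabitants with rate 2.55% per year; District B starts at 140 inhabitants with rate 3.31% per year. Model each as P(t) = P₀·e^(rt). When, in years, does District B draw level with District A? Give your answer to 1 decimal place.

t ≈ 140.7 years

408·e^(0.0255t) = 140·e^(0.0331t)
408/140 = e^((0.0331 − 0.0255)t) → ln(2.91429) = 0.0076·t
t = 1.06962 / 0.0076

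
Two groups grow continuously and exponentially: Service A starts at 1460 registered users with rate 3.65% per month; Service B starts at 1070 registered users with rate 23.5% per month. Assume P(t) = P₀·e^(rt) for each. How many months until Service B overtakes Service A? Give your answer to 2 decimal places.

1460·e^(0.0365t) = 1070·e^(0.235t)
1460/1070 = e^((0.235 − 0.0365)t) → ln(1.36449) = 0.1985·t
t = 0.31078 / 0.1985

t ≈ 1.57 months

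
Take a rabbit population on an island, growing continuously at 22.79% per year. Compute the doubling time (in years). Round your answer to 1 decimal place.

doubling time ≈ 3.0 years

doubling time = ln(2) / |r| = 0.69315 / 0.2279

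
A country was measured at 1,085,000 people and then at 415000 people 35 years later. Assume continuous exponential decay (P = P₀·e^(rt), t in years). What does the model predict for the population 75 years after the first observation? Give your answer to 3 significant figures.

≈ 138,000 people

r = ln(415000/1085000) / 35 ≈ -0.027459 per year
P(75) = 1085000 · e^(-0.027459·75) = 1085000 · 0.12753 ≈ 138369.54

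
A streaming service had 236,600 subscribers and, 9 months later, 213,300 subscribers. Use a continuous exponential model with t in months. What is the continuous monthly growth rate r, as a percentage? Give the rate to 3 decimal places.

r ≈ -1.152% per month

213300 = 236600 · e^(r·9)
e^(9r) = 213300/236600 = 0.90152
r = ln(0.90152) / 9 = -0.10367 / 9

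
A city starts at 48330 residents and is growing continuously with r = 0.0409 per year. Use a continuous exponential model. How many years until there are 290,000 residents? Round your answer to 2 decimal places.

290000 = 48330 · e^(0.0409·t)
t = ln(290000/48330) / 0.0409 = ln(6.00041) / 0.0409 = 1.79183 / 0.0409

t ≈ 43.81 years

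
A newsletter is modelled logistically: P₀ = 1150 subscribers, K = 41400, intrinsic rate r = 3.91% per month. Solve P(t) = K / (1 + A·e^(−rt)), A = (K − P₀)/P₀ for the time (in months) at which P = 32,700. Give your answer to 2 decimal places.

A = (41400 − 1150)/1150 = 35
32700 = 41400/(1 + 35·e^(−0.0391t)) → 1 + 35·e^(−0.0391t) = 1.26606
e^(−0.0391t) = 0.007602 → t = ln(131.55172)/0.0391 = 4.8794/0.0391

t ≈ 124.79 months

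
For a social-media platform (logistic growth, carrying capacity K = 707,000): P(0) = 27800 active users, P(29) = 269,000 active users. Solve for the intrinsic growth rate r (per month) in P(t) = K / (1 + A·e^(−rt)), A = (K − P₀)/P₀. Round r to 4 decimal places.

r ≈ 0.0934 per month

A = (707000 − 27800)/27800 = 24.43165
269000 = 707000/(1 + 24.43165·e^(−r·29)) → e^(−29r) = (2.62825 − 1)/24.43165 = 0.066645
r = −ln(0.066645)/29 = 2.70837/29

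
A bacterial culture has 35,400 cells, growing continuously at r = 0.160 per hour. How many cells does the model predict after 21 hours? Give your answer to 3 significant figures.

≈ 1,020,000 cells

P(21) = 35400 · e^(0.16·21) = 35400 · e^(3.36)
= 35400 · 28.78919 ≈ 1019137.36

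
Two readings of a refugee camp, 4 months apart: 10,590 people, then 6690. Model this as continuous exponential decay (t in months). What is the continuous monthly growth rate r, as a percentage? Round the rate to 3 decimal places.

r ≈ -11.482% per month

6690 = 10590 · e^(r·4)
e^(4r) = 6690/10590 = 0.63173
r = ln(0.63173) / 4 = -0.4593 / 4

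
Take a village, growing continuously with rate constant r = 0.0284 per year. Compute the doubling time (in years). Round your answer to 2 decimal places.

doubling time = ln(2) / |r| = 0.69315 / 0.0284

doubling time ≈ 24.41 years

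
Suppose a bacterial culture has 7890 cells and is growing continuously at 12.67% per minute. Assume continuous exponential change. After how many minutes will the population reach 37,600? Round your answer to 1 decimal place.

t ≈ 12.3 minutes

37600 = 7890 · e^(0.1267·t)
t = ln(37600/7890) / 0.1267 = ln(4.76553) / 0.1267 = 1.56141 / 0.1267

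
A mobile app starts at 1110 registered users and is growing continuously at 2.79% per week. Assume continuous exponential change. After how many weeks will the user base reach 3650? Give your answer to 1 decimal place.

t ≈ 42.7 weeks

3650 = 1110 · e^(0.0279·t)
t = ln(3650/1110) / 0.0279 = ln(3.28829) / 0.0279 = 1.19037 / 0.0279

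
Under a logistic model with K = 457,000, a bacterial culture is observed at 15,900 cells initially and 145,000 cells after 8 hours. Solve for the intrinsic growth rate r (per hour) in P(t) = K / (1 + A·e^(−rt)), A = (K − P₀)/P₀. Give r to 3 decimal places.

A = (457000 − 15900)/15900 = 27.74214
145000 = 457000/(1 + 27.74214·e^(−r·8)) → e^(−8r) = (3.15172 − 1)/27.74214 = 0.077562
r = −ln(0.077562)/8 = 2.55668/8

r ≈ 0.320 per hour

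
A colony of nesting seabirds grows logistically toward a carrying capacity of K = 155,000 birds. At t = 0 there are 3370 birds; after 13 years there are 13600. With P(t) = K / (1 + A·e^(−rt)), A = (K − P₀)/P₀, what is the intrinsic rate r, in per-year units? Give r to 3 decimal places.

A = (155000 − 3370)/3370 = 44.99407
13600 = 155000/(1 + 44.99407·e^(−r·13)) → e^(−13r) = (11.39706 − 1)/44.99407 = 0.231076
r = −ln(0.231076)/13 = 1.46501/13

r ≈ 0.113 per year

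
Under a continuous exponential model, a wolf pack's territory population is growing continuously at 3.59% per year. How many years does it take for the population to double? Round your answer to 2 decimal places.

doubling time ≈ 19.31 years

doubling time = ln(2) / |r| = 0.69315 / 0.0359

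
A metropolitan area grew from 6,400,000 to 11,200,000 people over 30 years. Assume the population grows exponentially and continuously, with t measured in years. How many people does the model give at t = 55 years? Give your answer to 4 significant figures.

≈ 17,850,000 people

r = ln(11200000/6400000) / 30 ≈ 0.018654 per year
P(55) = 6400000 · e^(0.018654·55) = 6400000 · 2.78978 ≈ 17854583.75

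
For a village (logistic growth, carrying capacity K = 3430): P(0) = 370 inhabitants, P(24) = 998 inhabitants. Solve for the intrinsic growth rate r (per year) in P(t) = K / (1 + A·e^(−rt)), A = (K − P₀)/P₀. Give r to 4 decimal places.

A = (3430 − 370)/370 = 8.27027
998 = 3430/(1 + 8.27027·e^(−r·24)) → e^(−24r) = (3.43687 − 1)/8.27027 = 0.294655
r = −ln(0.294655)/24 = 1.22195/24

r ≈ 0.0509 per year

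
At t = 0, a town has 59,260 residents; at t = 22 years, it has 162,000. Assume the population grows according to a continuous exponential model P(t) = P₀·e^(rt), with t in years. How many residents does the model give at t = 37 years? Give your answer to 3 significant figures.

r = ln(162000/59260) / 22 ≈ 0.045712 per year
P(37) = 59260 · e^(0.045712·37) = 59260 · 5.42675 ≈ 321589.16

≈ 322,000 residents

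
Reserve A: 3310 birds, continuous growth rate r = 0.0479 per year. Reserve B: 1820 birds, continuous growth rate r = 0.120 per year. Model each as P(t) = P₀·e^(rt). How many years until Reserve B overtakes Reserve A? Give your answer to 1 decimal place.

3310·e^(0.0479t) = 1820·e^(0.12t)
3310/1820 = e^((0.12 − 0.0479)t) → ln(1.81868) = 0.0721·t
t = 0.59811 / 0.0721

t ≈ 8.3 years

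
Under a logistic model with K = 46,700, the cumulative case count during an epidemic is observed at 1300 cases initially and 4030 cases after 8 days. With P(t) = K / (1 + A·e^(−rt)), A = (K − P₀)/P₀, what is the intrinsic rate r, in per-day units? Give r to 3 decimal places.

A = (46700 − 1300)/1300 = 34.92308
4030 = 46700/(1 + 34.92308·e^(−r·8)) → e^(−8r) = (11.58809 − 1)/34.92308 = 0.303183
r = −ln(0.303183)/8 = 1.19342/8

r ≈ 0.149 per day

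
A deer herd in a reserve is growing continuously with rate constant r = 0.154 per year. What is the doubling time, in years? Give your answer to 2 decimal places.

doubling time = ln(2) / |r| = 0.69315 / 0.154

doubling time ≈ 4.50 years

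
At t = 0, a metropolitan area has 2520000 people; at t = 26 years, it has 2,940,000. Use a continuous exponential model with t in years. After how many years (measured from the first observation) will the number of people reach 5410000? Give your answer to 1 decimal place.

t ≈ 128.9 years

r = ln(2940000/2520000) / 26 ≈ 0.005929 per year
t = ln(5410000/2520000) / r = 0.76399 / 0.005929 ≈ 128.859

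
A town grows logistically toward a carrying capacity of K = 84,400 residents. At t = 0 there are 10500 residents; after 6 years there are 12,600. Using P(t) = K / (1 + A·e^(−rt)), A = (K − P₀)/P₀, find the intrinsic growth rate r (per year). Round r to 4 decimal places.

A = (84400 − 10500)/10500 = 7.0381
12600 = 84400/(1 + 7.0381·e^(−r·6)) → e^(−6r) = (6.69841 − 1)/7.0381 = 0.809653
r = −ln(0.809653)/6 = 0.21115/6

r ≈ 0.0352 per year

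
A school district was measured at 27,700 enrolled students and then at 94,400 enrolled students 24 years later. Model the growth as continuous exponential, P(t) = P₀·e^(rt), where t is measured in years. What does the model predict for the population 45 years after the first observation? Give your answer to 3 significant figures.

r = ln(94400/27700) / 24 ≈ 0.051088 per year
P(45) = 27700 · e^(0.051088·45) = 27700 · 9.96375 ≈ 275995.94

≈ 276,000 enrolled students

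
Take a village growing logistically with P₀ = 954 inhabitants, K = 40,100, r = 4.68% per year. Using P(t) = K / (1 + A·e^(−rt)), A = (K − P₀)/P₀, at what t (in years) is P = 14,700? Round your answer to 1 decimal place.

t ≈ 67.7 years

A = (40100 − 954)/954 = 41.03354
14700 = 40100/(1 + 41.03354·e^(−0.0468t)) → 1 + 41.03354·e^(−0.0468t) = 2.72789
e^(−0.0468t) = 0.042109 → t = ln(23.74776)/0.0468 = 3.16749/0.0468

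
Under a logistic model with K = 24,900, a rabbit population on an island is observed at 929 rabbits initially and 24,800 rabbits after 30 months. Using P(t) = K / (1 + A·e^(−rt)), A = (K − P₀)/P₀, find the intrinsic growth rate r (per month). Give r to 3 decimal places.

A = (24900 − 929)/929 = 25.80301
24800 = 24900/(1 + 25.80301·e^(−r·30)) → e^(−30r) = (1.00403 − 1)/25.80301 = 0.000156
r = −ln(0.000156)/30 = 8.76392/30

r ≈ 0.292 per month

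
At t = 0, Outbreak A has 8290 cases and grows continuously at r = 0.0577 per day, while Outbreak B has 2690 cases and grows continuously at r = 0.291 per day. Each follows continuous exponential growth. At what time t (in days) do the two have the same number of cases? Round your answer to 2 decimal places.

t ≈ 4.82 days

8290·e^(0.0577t) = 2690·e^(0.291t)
8290/2690 = e^((0.291 − 0.0577)t) → ln(3.08178) = 0.2333·t
t = 1.12551 / 0.2333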